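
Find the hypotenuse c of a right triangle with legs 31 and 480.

c² = a² + b² = 31² + 480² = 961 + 230400 = 231361
c = sqrt(231361) = 481

481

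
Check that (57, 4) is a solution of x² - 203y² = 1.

Compute x² = 57² = 3249
Compute 203y² = 203·4² = 203·16 = 3248
x² - 203y² = 3249 - 3248 = 1
Since this equals 1, (57, 4) is a solution.

Yes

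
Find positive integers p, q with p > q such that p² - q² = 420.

Factor: p² - q² = (p+q)(p-q) = 420.
We need two factors of 420 with the same parity.
Use p+q = 210 and p-q = 2 (product 210·2 = 420).
Adding: 2p = 212, so p = 106.
Subtracting: 2q = 208, so q = 104.
Check: 106² - 104² = 11236 - 10816 = 420 ✓

p = 106, q = 104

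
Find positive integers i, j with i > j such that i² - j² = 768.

Factor: i² - j² = (i+j)(i-j) = 768.
We need two factors of 768 with the same parity.
Use i+j = 384 and i-j = 2 (product 384·2 = 768).
Adding: 2i = 386, so i = 193.
Subtracting: 2j = 382, so j = 191.
Check: 193² - 191² = 37249 - 36481 = 768 ✓

i = 193, j = 191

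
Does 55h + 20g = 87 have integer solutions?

Step 1: Compute gcd(55, 20).
gcd(55, 20) = 5

Step 2: Check divisibility.
Does 5 divide 87? 87 = 5 x 17 + 2, so no.

By the theorem on linear Diophantine equations, 55h + 20g = 87 has integer solutions if and only if gcd(55, 20) divides 87. Since 5 does not divide 87, no solutions exist.

No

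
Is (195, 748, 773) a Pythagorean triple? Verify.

Compute a² + b² = 195² + 748² = 38025 + 559504 = 597529
Compute c² = 773² = 597529
Since 597529 = 597529, confirmed.

Yes, it is a Pythagorean triple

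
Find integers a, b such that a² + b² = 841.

We need to find integers a, b > 0 such that a² + b² = 841.
Trying a = 20: b² = 841 - 20² = 841 - 400 = 441
b = 21
Check: 20² + 21² = 400 + 441 = 841 ✓

841 = 20² + 21²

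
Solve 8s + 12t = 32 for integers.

Step 1: Check solvability.
gcd(8, 12) = 4
Since 4 divides 32, solutions exist.

Step 2: Apply extended Euclidean algorithm to find gcd.
We find integers such that 8*x0 + 12*y0 = 4

Step 3: Scale the particular solution.
Multiply by 32/4 = 8:
s = -8, t = 8

Step 4: Verify.
8*(-8) + 12*(8) = 32 = 32 ✓

s = -8, t = 8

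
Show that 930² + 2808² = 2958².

Compute a² + b² = 930² + 2808² = 864900 + 7884864 = 8749764
Compute c² = 2958² = 8749764
Since 8749764 = 8749764, confirmed.

Yes, it is a Pythagorean triple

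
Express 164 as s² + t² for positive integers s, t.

We need to find integers s, t > 0 such that s² + t² = 164.
Trying s = 8: t² = 164 - 8² = 164 - 64 = 100
t = 10
Check: 8² + 10² = 64 + 100 = 164 ✓

164 = 8² + 10²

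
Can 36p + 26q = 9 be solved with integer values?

Step 1: Compute gcd(36, 26).
gcd(36, 26) = 2

Step 2: Check divisibility.
Does 2 divide 9? 9 = 2 x 4 + 1, so no.

By the theorem on linear Diophantine equations, 36p + 26q = 9 has integer solutions if and only if gcd(36, 26) divides 9. Since 2 does not divide 9, no solutions exist.

No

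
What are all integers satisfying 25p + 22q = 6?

Step 1: Compute gcd(25, 22) = 1.
Since 1 divides 6, solutions exist.

Step 2: Find a particular solution using extended Euclidean algorithm.
We get p₀ = -42, q₀ = 48.
Check: 25*-42 + 22*48 = 6 = 6 ✓

Step 3: Write the general solution.
p = -42 + (22/1)t = -42 + 22t
q = 48 - (25/1)t = 48 - 25t
for any integer t.

p = -42 + 22t, q = 48 - 25t for integer t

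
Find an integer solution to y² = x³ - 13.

Try small integer x values and check whether x³ - 13 is a perfect square.
x = 17: x³ - 13 = 17³ - 13 = 4913 - 13 = 4900
Is 4900 a perfect square? 70² = 4900 ✓
So (x, y) = (17, -70) is a solution.

x = 17, y = -70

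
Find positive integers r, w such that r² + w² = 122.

Search for r with 122 - r² a perfect square.
r = 1: 122 - 1² = 122 - 1 = 121 = 11² ✓
So r = 1, w = 11.

r = 1, w = 11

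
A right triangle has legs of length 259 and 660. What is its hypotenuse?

c² = a² + b² = 259² + 660² = 67081 + 435600 = 502681
c = 709

709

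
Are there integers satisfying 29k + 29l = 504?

Step 1: Compute gcd(29, 29).
gcd(29, 29) = 29

Step 2: Check divisibility.
Does 29 divide 504? 504 = 29 x 17 + 11, so no.

By the theorem on linear Diophantine equations, 29k + 29l = 504 has integer solutions if and only if gcd(29, 29) divides 504. Since 29 does not divide 504, no solutions exist.

No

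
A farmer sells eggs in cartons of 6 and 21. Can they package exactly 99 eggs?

We need non-negative a, b with 6a + 21b = 99.
gcd(6, 21) = 3 divides 99.
Try a = 6: 21b = 99 - 36 = 63, so b = 3.
One way: 6 cartons of 6 and 3 cartons of 21.

Yes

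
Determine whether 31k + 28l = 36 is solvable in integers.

Step 1: Compute gcd(31, 28).
gcd(31, 28) = 1

Step 2: Check divisibility.
Does 1 divide 36? 36 = 1 x 36, so yes.

By the theorem on linear Diophantine equations, 31k + 28l = 36 has integer solutions if and only if gcd(31, 28) divides 36. Since 1 | 36, solutions exist.

Yes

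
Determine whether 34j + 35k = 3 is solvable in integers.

Step 1: Compute gcd(34, 35).
gcd(34, 35) = 1

Step 2: Check divisibility.
Does 1 divide 3? 3 = 1 x 3, so yes.

By the theorem on linear Diophantine equations, 34j + 35k = 3 has integer solutions if and only if gcd(34, 35) divides 3. Since 1 | 3, solutions exist.

Yes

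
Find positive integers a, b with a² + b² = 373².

We need a² + b² = 373² = 139129.
Trying: 275² + 252² = 75625 + 63504 = 139129 ✓

(275, 252, 373)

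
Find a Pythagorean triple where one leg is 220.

We need the other leg and hypotenuse such that 220² + x² = c².
Take x = 459, c = 509: 220² + 459² = 48400 + 210681 = 259081 = 509² ✓
Triple: (459, 220, 509)

(459, 220, 509)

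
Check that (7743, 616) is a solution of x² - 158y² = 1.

Compute x² = 7743² = 59954049
Compute 158y² = 158·616² = 158·379456 = 59954048
x² - 158y² = 59954049 - 59954048 = 1
Since this equals 1, (7743, 616) is a solution.

Yes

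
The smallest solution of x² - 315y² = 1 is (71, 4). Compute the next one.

Solutions to x² - Dy² = 1 are generated by powers of (x₀ + y₀√D).
The next solution satisfies x₁ + y₁√315 = (x₀ + y₀√315)², giving:
x₁ = x₀² + 315y₀² = 71² + 315·4² = 5041 + 5040 = 10081
y₁ = 2x₀y₀ = 2·71·4 = 568

Verify: 10081² - 315·568² = 101626561 - 101626560 = 1 ✓

x = 10081, y = 568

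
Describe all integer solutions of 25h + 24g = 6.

Step 1: Compute gcd(25, 24) = 1.
Since 1 divides 6, solutions exist.

Step 2: Find a particular solution using extended Euclidean algorithm.
We get h₀ = 6, g₀ = -6.
Check: 25*6 + 24*-6 = 6 = 6 ✓

Step 3: Write the general solution.
h = 6 + (24/1)t = 6 + 24t
g = -6 - (25/1)t = -6 - 25t
for any integer t.

h = 6 + 24t, g = -6 - 25t for integer t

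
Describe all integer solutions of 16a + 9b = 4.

Step 1: Compute gcd(16, 9) = 1.
Since 1 divides 4, solutions exist.

Step 2: Find a particular solution using extended Euclidean algorithm.
We get a₀ = 16, b₀ = -28.
Check: 16*16 + 9*-28 = 4 = 4 ✓

Step 3: Write the general solution.
a = 16 + (9/1)t = 16 + 9t
b = -28 - (16/1)t = -28 - 16t
for any integer t.

a = 16 + 9t, b = -28 - 16t for integer t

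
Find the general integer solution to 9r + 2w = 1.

Step 1: Compute gcd(9, 2) = 1.
Since 1 divides 1, solutions exist.

Step 2: Find a particular solution using extended Euclidean algorithm.
We get r₀ = 1, w₀ = -4.
Check: 9*1 + 2*-4 = 1 = 1 ✓

Step 3: Write the general solution.
r = 1 + (2/1)t = 1 + 2t
w = -4 - (9/1)t = -4 - 9t
for any integer t.

r = 1 + 2t, w = -4 - 9t for integer t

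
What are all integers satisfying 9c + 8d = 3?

Step 1: Compute gcd(9, 8) = 1.
Since 1 divides 3, solutions exist.

Step 2: Find a particular solution using extended Euclidean algorithm.
We get c₀ = 3, d₀ = -3.
Check: 9*3 + 8*-3 = 3 = 3 ✓

Step 3: Write the general solution.
c = 3 + (8/1)t = 3 + 8t
d = -3 - (9/1)t = -3 - 9t
for any integer t.

c = 3 + 8t, d = -3 - 9t for integer t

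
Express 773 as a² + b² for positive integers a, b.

We need to find integers a, b > 0 such that a² + b² = 773.
Trying a = 17: b² = 773 - 17² = 773 - 289 = 484
b = 22
Check: 17² + 22² = 289 + 484 = 773 ✓

773 = 17² + 22²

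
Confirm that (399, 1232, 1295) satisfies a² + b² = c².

Compute a² + b² = 399² + 1232² = 159201 + 1517824 = 1677025
Compute c² = 1295² = 1677025
Since 1677025 = 1677025, confirmed.

Yes, it is a Pythagorean triple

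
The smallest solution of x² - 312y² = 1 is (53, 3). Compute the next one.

Solutions to x² - Dy² = 1 are generated by powers of (x₀ + y₀√D).
The next solution satisfies x₁ + y₁√312 = (x₀ + y₀√312)², giving:
x₁ = x₀² + 312y₀² = 53² + 312·3² = 2809 + 2808 = 5617
y₁ = 2x₀y₀ = 2·53·3 = 318

Verify: 5617² - 312·318² = 31550689 - 31550688 = 1 ✓

x = 5617, y = 318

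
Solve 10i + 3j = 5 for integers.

Step 1: Check solvability.
gcd(10, 3) = 1
Since 1 divides 5, solutions exist.

Step 2: Apply extended Euclidean algorithm to find gcd.
We find integers such that 10*x0 + 3*y0 = 1

Step 3: Scale the particular solution.
Multiply by 5/1 = 5:
i = 5, j = -15

Step 4: Verify.
10*(5) + 3*(-15) = 5 = 5 ✓

i = 5, j = -15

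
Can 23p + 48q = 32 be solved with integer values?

Step 1: Compute gcd(23, 48).
gcd(23, 48) = 1

Step 2: Check divisibility.
Does 1 divide 32? 32 = 1 x 32, so yes.

By the theorem on linear Diophantine equations, 23p + 48q = 32 has integer solutions if and only if gcd(23, 48) divides 32. Since 1 | 32, solutions exist.

Yes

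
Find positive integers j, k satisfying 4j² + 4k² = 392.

Try small values of j and check whether (392 - 4j²)/4 is a perfect square.
j = 7: 4·7² = 196, so 4k² = 392 - 196 = 196, giving k² = 49, k = 7.
Check: 4·7² + 4·7² = 196 + 196 = 392 ✓

j = 7, k = 7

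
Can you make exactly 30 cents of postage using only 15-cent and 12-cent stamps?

We need non-negative x, y with 15x + 12y = 30.
gcd(15, 12) = 3 divides 30, so integer solutions exist.
Search for a non-negative one: x = 2 gives 12y = 30 - 30 = 0, so y = 0.
Check: 15·2 + 12·0 = 30 ✓

Yes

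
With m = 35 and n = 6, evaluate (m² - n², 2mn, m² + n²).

a = m² - n² = 1225 - 36 = 1189
b = 2mn = 2·35·6 = 420
c = m² + n² = 1225 + 36 = 1261
Verify: 1189² + 420² = 1413721 + 176400 = 1590121 = 1261² ✓

(1189, 420, 1261)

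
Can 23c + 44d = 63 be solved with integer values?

Step 1: Compute gcd(23, 44).
gcd(23, 44) = 1

Step 2: Check divisibility.
Does 1 divide 63? 63 = 1 x 63, so yes.

By the theorem on linear Diophantine equations, 23c + 44d = 63 has integer solutions if and only if gcd(23, 44) divides 63. Since 1 | 63, solutions exist.

Yes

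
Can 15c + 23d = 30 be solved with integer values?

Step 1: Compute gcd(15, 23).
gcd(15, 23) = 1

Step 2: Check divisibility.
Does 1 divide 30? 30 = 1 x 30, so yes.

By the theorem on linear Diophantine equations, 15c + 23d = 30 has integer solutions if and only if gcd(15, 23) divides 30. Since 1 | 30, solutions exist.

Yes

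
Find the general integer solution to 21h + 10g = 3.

Step 1: Compute gcd(21, 10) = 1.
Since 1 divides 3, solutions exist.

Step 2: Find a particular solution using extended Euclidean algorithm.
We get h₀ = 3, g₀ = -6.
Check: 21*3 + 10*-6 = 3 = 3 ✓

Step 3: Write the general solution.
h = 3 + (10/1)t = 3 + 10t
g = -6 - (21/1)t = -6 - 21t
for any integer t.

h = 3 + 10t, g = -6 - 21t for integer t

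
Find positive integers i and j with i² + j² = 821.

We need to find integers i, j > 0 such that i² + j² = 821.
Trying i = 14: j² = 821 - 14² = 821 - 196 = 625
j = 25
Check: 14² + 25² = 196 + 625 = 821 ✓

821 = 14² + 25²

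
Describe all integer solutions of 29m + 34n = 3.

Step 1: Compute gcd(29, 34) = 1.
Since 1 divides 3, solutions exist.

Step 2: Find a particular solution using extended Euclidean algorithm.
We get m₀ = -21, n₀ = 18.
Check: 29*-21 + 34*18 = 3 = 3 ✓

Step 3: Write the general solution.
m = -21 + (34/1)t = -21 + 34t
n = 18 - (29/1)t = 18 - 29t
for any integer t.

m = -21 + 34t, n = 18 - 29t for integer t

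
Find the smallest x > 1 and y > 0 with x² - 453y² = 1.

We seek the smallest positive integers (x, y) with x² - 453y² = 1, i.e., x² = 453y² + 1.
Try successive y values:
y = 1: x² = 453·1² + 1 = 454, not a perfect square
y = 2: x² = 453·2² + 1 = 1813, not a perfect square
y = 3: x² = 453·3² + 1 = 4078, not a perfect square
... continuing the search (or via continued fractions) ...
y = 77700: x² = 453·77700² + 1 = 2734892370001, x = 1653751 ✓

Verify: 1653751² - 453·77700² = 2734892370001 - 2734892370000 = 1 ✓

x = 1653751, y = 77700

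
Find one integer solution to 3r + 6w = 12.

Step 1: Check solvability.
gcd(3, 6) = 3
Since 3 divides 12, solutions exist.

Step 2: Apply extended Euclidean algorithm to find gcd.
We find integers such that 3*x0 + 6*y0 = 3

Step 3: Scale the particular solution.
Multiply by 12/3 = 4:
r = 4, w = 0

Step 4: Verify.
3*(4) + 6*(0) = 12 = 12 ✓

r = 4, w = 0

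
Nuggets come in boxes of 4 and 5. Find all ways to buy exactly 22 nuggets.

We need non-negative integers (x, y) with 4x + 5y = 22.
For each x in 0..5, check if 22 - 4x is a non-negative multiple of 5.
x = 3: 5y = 10, y = 2 ✓

(3 boxes of 4, 2 boxes of 5)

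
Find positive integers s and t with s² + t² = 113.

We need to find integers s, t > 0 such that s² + t² = 113.
Trying s = 7: t² = 113 - 7² = 113 - 49 = 64
t = 8
Check: 7² + 8² = 49 + 64 = 113 ✓

113 = 7² + 8²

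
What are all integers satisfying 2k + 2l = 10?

Step 1: Compute gcd(2, 2) = 2.
Since 2 divides 10, solutions exist.

Step 2: Find a particular solution using extended Euclidean algorithm.
We get k₀ = 0, l₀ = 5.
Check: 2*0 + 2*5 = 10 = 10 ✓

Step 3: Write the general solution.
k = 0 + (2/2)t = 0 + 1t
l = 5 - (2/2)t = 5 - 1t
for any integer t.

k = 0 + 1t, l = 5 - 1t for integer t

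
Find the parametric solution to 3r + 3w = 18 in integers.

Step 1: Compute gcd(3, 3) = 3.
Since 3 divides 18, solutions exist.

Step 2: Find a particular solution using extended Euclidean algorithm.
We get r₀ = 0, w₀ = 6.
Check: 3*0 + 3*6 = 18 = 18 ✓

Step 3: Write the general solution.
r = 0 + (3/3)t = 0 + 1t
w = 6 - (3/3)t = 6 - 1t
for any integer t.

r = 0 + 1t, w = 6 - 1t for integer t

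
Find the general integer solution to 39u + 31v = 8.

Step 1: Compute gcd(39, 31) = 1.
Since 1 divides 8, solutions exist.

Step 2: Find a particular solution using extended Euclidean algorithm.
We get u₀ = 32, v₀ = -40.
Check: 39*32 + 31*-40 = 8 = 8 ✓

Step 3: Write the general solution.
u = 32 + (31/1)t = 32 + 31t
v = -40 - (39/1)t = -40 - 39t
for any integer t.

u = 32 + 31t, v = -40 - 39t for integer t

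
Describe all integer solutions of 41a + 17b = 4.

Step 1: Compute gcd(41, 17) = 1.
Since 1 divides 4, solutions exist.

Step 2: Find a particular solution using extended Euclidean algorithm.
We get a₀ = 20, b₀ = -48.
Check: 41*20 + 17*-48 = 4 = 4 ✓

Step 3: Write the general solution.
a = 20 + (17/1)t = 20 + 17t
b = -48 - (41/1)t = -48 - 41t
for any integer t.

a = 20 + 17t, b = -48 - 41t for integer t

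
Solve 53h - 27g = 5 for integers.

Step 1: Check solvability.
gcd(53, 27) = 1
Since 1 divides 5, solutions exist.

Step 2: Apply extended Euclidean algorithm to find gcd.
We find integers such that 53*x0 + 27*y0 = 1

Step 3: Scale the particular solution.
Multiply by 5/1 = 5:
h = -5, g = -10

Step 4: Verify.
53*(-5) - 27*(-10) = 5 = 5 ✓

h = -5, g = -10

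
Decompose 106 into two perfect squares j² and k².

We need to find integers j, k > 0 such that j² + k² = 106.
Trying j = 5: k² = 106 - 5² = 106 - 25 = 81
k = 9
Check: 5² + 9² = 25 + 81 = 106 ✓

106 = 5² + 9²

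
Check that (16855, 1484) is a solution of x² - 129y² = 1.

Compute x² = 16855² = 284091025
Compute 129y² = 129·1484² = 129·2202256 = 284091024
x² - 129y² = 284091025 - 284091024 = 1
Since this equals 1, (16855, 1484) is a solution.

Yes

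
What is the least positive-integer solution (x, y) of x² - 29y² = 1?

We seek the smallest positive integers (x, y) with x² - 29y² = 1, i.e., x² = 29y² + 1.
Try successive y values:
y = 1: x² = 29·1² + 1 = 30, not a perfect square
y = 2: x² = 29·2² + 1 = 117, not a perfect square
y = 3: x² = 29·3² + 1 = 262, not a perfect square
... continuing the search (or via continued fractions) ...
y = 1820: x² = 29·1820² + 1 = 96059601, x = 9801 ✓

Verify: 9801² - 29·1820² = 96059601 - 96059600 = 1 ✓

x = 9801, y = 1820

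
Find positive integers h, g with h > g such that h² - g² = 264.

Factor: h² - g² = (h+g)(h-g) = 264.
We need two factors of 264 with the same parity.
Use h+g = 132 and h-g = 2 (product 132·2 = 264).
Adding: 2h = 134, so h = 67.
Subtracting: 2g = 130, so g = 65.
Check: 67² - 65² = 4489 - 4225 = 264 ✓

h = 67, g = 65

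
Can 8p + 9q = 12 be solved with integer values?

Step 1: Compute gcd(8, 9).
gcd(8, 9) = 1

Step 2: Check divisibility.
Does 1 divide 12? 12 = 1 x 12, so yes.

By the theorem on linear Diophantine equations, 8p + 9q = 12 has integer solutions if and only if gcd(8, 9) divides 12. Since 1 | 12, solutions exist.

Yes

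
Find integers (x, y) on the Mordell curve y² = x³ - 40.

Try small integer x values and check whether x³ - 40 is a perfect square.
x = 14: x³ - 40 = 14³ - 40 = 2744 - 40 = 2704
Is 2704 a perfect square? 52² = 2704 ✓
So (x, y) = (14, 52) is a solution.

x = 14, y = 52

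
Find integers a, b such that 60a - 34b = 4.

Step 1: Check solvability.
gcd(60, 34) = 2
Since 2 divides 4, solutions exist.

Step 2: Apply extended Euclidean algorithm to find gcd.
We find integers such that 60*x0 + 34*y0 = 2

Step 3: Scale the particular solution.
Multiply by 4/2 = 2:
a = 8, b = 14

Step 4: Verify.
60*(8) - 34*(14) = 4 = 4 ✓

a = 8, b = 14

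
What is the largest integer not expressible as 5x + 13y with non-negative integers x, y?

For two coprime denominations a and b, the Frobenius number (largest value not representable as a non-negative combination) is ab - a - b.
Here gcd(5, 13) = 1, so they are coprime.
F(5, 13) = 5·13 - 5 - 13 = 65 - 18 = 47

47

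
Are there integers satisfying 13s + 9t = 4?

Step 1: Compute gcd(13, 9).
gcd(13, 9) = 1

Step 2: Check divisibility.
Does 1 divide 4? 4 = 1 x 4, so yes.

By the theorem on linear Diophantine equations, 13s + 9t = 4 has integer solutions if and only if gcd(13, 9) divides 4. Since 1 | 4, solutions exist.

Yes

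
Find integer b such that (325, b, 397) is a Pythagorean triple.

b² = c² - a² = 397² - 325² = 157609 - 105625 = 51984
b = sqrt(51984) = 228

228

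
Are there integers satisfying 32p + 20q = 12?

Step 1: Compute gcd(32, 20).
gcd(32, 20) = 4

Step 2: Check divisibility.
Does 4 divide 12? 12 = 4 x 3, so yes.

By the theorem on linear Diophantine equations, 32p + 20q = 12 has integer solutions if and only if gcd(32, 20) divides 12. Since 4 | 12, solutions exist.

Yes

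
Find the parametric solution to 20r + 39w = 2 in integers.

Step 1: Compute gcd(20, 39) = 1.
Since 1 divides 2, solutions exist.

Step 2: Find a particular solution using extended Euclidean algorithm.
We get r₀ = 4, w₀ = -2.
Check: 20*4 + 39*-2 = 2 = 2 ✓

Step 3: Write the general solution.
r = 4 + (39/1)t = 4 + 39t
w = -2 - (20/1)t = -2 - 20t
for any integer t.

r = 4 + 39t, w = -2 - 20t for integer t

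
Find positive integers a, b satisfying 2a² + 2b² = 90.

Try small values of a and check whether (90 - 2a²)/2 is a perfect square.
a = 3: 2·3² = 18, so 2b² = 90 - 18 = 72, giving b² = 36, b = 6.
Check: 2·3² + 2·6² = 18 + 72 = 90 ✓

a = 3, b = 6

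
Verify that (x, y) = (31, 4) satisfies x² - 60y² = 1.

Compute x² = 31² = 961
Compute 60y² = 60·4² = 60·16 = 960
x² - 60y² = 961 - 960 = 1
Since this equals 1, (31, 4) is a solution.

Yes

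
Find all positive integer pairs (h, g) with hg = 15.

The positive divisors of 15 are: 1, 3, 5, 15.
Each divisor d gives the pair (d, 15/d):
(1, 15), (3, 5), (5, 3), (15, 1)

(1, 15), (3, 5), (5, 3), (15, 1)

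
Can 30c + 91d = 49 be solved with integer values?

Step 1: Compute gcd(30, 91).
gcd(30, 91) = 1

Step 2: Check divisibility.
Does 1 divide 49? 49 = 1 x 49, so yes.

By the theorem on linear Diophantine equations, 30c + 91d = 49 has integer solutions if and only if gcd(30, 91) divides 49. Since 1 | 49, solutions exist.

Yes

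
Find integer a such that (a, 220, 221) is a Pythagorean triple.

a² = c² - b² = 221² - 220² = 48841 - 48400 = 441
a = sqrt(441) = 21

21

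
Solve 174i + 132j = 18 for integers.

Step 1: Check solvability.
gcd(174, 132) = 6
Since 6 divides 18, solutions exist.

Step 2: Apply extended Euclidean algorithm to find gcd.
We find integers such that 174*x0 + 132*y0 = 6

Step 3: Scale the particular solution.
Multiply by 18/6 = 3:
i = -9, j = 12

Step 4: Verify.
174*(-9) + 132*(12) = 18 = 18 ✓

i = -9, j = 12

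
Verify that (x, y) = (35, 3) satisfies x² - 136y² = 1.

Compute x² = 35² = 1225
Compute 136y² = 136·3² = 136·9 = 1224
x² - 136y² = 1225 - 1224 = 1
Since this equals 1, (35, 3) is a solution.

Yes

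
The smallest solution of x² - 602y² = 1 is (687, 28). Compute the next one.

Solutions to x² - Dy² = 1 are generated by powers of (x₀ + y₀√D).
The next solution satisfies x₁ + y₁√602 = (x₀ + y₀√602)², giving:
x₁ = x₀² + 602y₀² = 687² + 602·28² = 471969 + 471968 = 943937
y₁ = 2x₀y₀ = 2·687·28 = 38472

Verify: 943937² - 602·38472² = 891017059969 - 891017059968 = 1 ✓

x = 943937, y = 38472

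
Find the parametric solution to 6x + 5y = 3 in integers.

Step 1: Compute gcd(6, 5) = 1.
Since 1 divides 3, solutions exist.

Step 2: Find a particular solution using extended Euclidean algorithm.
We get x₀ = 3, y₀ = -3.
Check: 6*3 + 5*-3 = 3 = 3 ✓

Step 3: Write the general solution.
x = 3 + (5/1)t = 3 + 5t
y = -3 - (6/1)t = -3 - 6t
for any integer t.

x = 3 + 5t, y = -3 - 6t for integer t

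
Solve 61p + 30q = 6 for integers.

Step 1: Check solvability.
gcd(61, 30) = 1
Since 1 divides 6, solutions exist.

Step 2: Apply extended Euclidean algorithm to find gcd.
We find integers such that 61*x0 + 30*y0 = 1

Step 3: Scale the particular solution.
Multiply by 6/1 = 6:
p = 6, q = -12

Step 4: Verify.
61*(6) + 30*(-12) = 6 = 6 ✓

p = 6, q = -12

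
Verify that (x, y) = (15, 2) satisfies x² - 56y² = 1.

Compute x² = 15² = 225
Compute 56y² = 56·2² = 56·4 = 224
x² - 56y² = 225 - 224 = 1
Since this equals 1, (15, 2) is a solution.

Yes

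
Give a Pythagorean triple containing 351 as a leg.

We need the other leg and hypotenuse such that 351² + x² = c².
Take x = 132, c = 375: 351² + 132² = 123201 + 17424 = 140625 = 375² ✓
Triple: (351, 132, 375)

(351, 132, 375)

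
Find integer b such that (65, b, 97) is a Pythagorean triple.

b² = c² - a² = 97² - 65² = 9409 - 4225 = 5184
b = sqrt(5184) = 72

72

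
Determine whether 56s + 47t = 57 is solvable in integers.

Step 1: Compute gcd(56, 47).
gcd(56, 47) = 1

Step 2: Check divisibility.
Does 1 divide 57? 57 = 1 x 57, so yes.

By the theorem on linear Diophantine equations, 56s + 47t = 57 has integer solutions if and only if gcd(56, 47) divides 57. Since 1 | 57, solutions exist.

Yes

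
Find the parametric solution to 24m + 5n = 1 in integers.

Step 1: Compute gcd(24, 5) = 1.
Since 1 divides 1, solutions exist.

Step 2: Find a particular solution using extended Euclidean algorithm.
We get m₀ = -1, n₀ = 5.
Check: 24*-1 + 5*5 = 1 = 1 ✓

Step 3: Write the general solution.
m = -1 + (5/1)t = -1 + 5t
n = 5 - (24/1)t = 5 - 24t
for any integer t.

m = -1 + 5t, n = 5 - 24t for integer t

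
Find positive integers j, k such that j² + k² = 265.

Search for j with 265 - j² a perfect square.
j = 3: 265 - 3² = 265 - 9 = 256 = 16² ✓
So j = 3, k = 16.

j = 3, k = 16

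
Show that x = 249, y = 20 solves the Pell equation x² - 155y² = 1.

Compute x² = 249² = 62001
Compute 155y² = 155·20² = 155·400 = 62000
x² - 155y² = 62001 - 62000 = 1
Since this equals 1, (249, 20) is a solution.

Yes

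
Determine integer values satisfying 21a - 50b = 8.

Step 1: Check solvability.
gcd(21, 50) = 1
Since 1 divides 8, solutions exist.

Step 2: Apply extended Euclidean algorithm to find gcd.
We find integers such that 21*x0 + 50*y0 = 1

Step 3: Scale the particular solution.
Multiply by 8/1 = 8:
a = -152, b = -64

Step 4: Verify.
21*(-152) - 50*(-64) = 8 = 8 ✓

a = -152, b = -64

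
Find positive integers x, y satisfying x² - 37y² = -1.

We need x² = 37y² - 1. Try successive y:
y = 1: x² = 37·1² - 1 = 36 = 6² ✓
Check: 6² - 37·1² = 36 - 37 = -1 ✓

x = 6, y = 1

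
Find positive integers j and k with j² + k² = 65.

We need to find integers j, k > 0 such that j² + k² = 65.
Trying j = 1: k² = 65 - 1² = 65 - 1 = 64
k = 8
Check: 1² + 8² = 1 + 64 = 65 ✓

65 = 1² + 8²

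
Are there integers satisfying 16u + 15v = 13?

Step 1: Compute gcd(16, 15).
gcd(16, 15) = 1

Step 2: Check divisibility.
Does 1 divide 13? 13 = 1 x 13, so yes.

By the theorem on linear Diophantine equations, 16u + 15v = 13 has integer solutions if and only if gcd(16, 15) divides 13. Since 1 | 13, solutions exist.

Yes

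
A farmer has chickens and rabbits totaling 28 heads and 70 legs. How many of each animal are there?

Let c = chickens, r = rabbits.
Heads: c + r = 28
Legs: 2c + 4r = 70
From the first equation, c = 28 - r. Substitute:
2(28 - r) + 4r = 70
56 + 2r = 70
r = (70 - 56)/2 = 7
c = 28 - 7 = 21

Chickens: 21, Rabbits: 7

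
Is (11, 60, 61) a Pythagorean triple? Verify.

Compute a² + b² = 11² + 60² = 121 + 3600 = 3721
Compute c² = 61² = 3721
Since 3721 = 3721, confirmed.

Yes, it is a Pythagorean triple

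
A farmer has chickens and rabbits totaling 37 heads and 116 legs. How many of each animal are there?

Let c = chickens, r = rabbits.
Heads: c + r = 37
Legs: 2c + 4r = 116
From the first equation, c = 37 - r. Substitute:
2(37 - r) + 4r = 116
74 + 2r = 116
r = (116 - 74)/2 = 21
c = 37 - 21 = 16

Chickens: 16, Rabbits: 21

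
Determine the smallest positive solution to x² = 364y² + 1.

We seek the smallest positive integers (x, y) with x² - 364y² = 1, i.e., x² = 364y² + 1.
Try successive y values:
y = 1: x² = 364·1² + 1 = 365, not a perfect square
y = 2: x² = 364·2² + 1 = 1457, not a perfect square
y = 3: x² = 364·3² + 1 = 3277, not a perfect square
... continuing the search (or via continued fractions) ...
y = 259710: x² = 364·259710² + 1 = 24551539412401, x = 4954951 ✓

Verify: 4954951² - 364·259710² = 24551539412401 - 24551539412400 = 1 ✓

x = 4954951, y = 259710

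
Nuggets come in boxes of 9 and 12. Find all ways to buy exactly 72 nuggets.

We need non-negative integers (x, y) with 9x + 12y = 72.
For each x in 0..8, check if 72 - 9x is a non-negative multiple of 12.
x = 0: 12y = 72, y = 6 ✓
x = 4: 12y = 36, y = 3 ✓
x = 8: 12y = 0, y = 0 ✓

(0 boxes of 9, 6 boxes of 12), (4 boxes of 9, 3 boxes of 12), (8 boxes of 9, 0 boxes of 12)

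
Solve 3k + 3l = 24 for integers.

Step 1: Check solvability.
gcd(3, 3) = 3
Since 3 divides 24, solutions exist.

Step 2: Apply extended Euclidean algorithm to find gcd.
We find integers such that 3*x0 + 3*y0 = 3

Step 3: Scale the particular solution.
Multiply by 24/3 = 8:
k = 0, l = 8

Step 4: Verify.
3*(0) + 3*(8) = 24 = 24 ✓

k = 0, l = 8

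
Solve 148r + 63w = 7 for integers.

Step 1: Check solvability.
gcd(148, 63) = 1
Since 1 divides 7, solutions exist.

Step 2: Apply extended Euclidean algorithm to find gcd.
We find integers such that 148*x0 + 63*y0 = 1

Step 3: Scale the particular solution.
Multiply by 7/1 = 7:
r = -140, w = 329

Step 4: Verify.
148*(-140) + 63*(329) = 7 = 7 ✓

r = -140, w = 329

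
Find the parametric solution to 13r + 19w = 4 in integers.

Step 1: Compute gcd(13, 19) = 1.
Since 1 divides 4, solutions exist.

Step 2: Find a particular solution using extended Euclidean algorithm.
We get r₀ = 12, w₀ = -8.
Check: 13*12 + 19*-8 = 4 = 4 ✓

Step 3: Write the general solution.
r = 12 + (19/1)t = 12 + 19t
w = -8 - (13/1)t = -8 - 13t
for any integer t.

r = 12 + 19t, w = -8 - 13t for integer t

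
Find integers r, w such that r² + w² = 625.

We need to find integers r, w > 0 such that r² + w² = 625.
Trying r = 7: w² = 625 - 7² = 625 - 49 = 576
w = 24
Check: 7² + 24² = 49 + 576 = 625 ✓

625 = 7² + 24²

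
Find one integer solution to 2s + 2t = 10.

Step 1: Check solvability.
gcd(2, 2) = 2
Since 2 divides 10, solutions exist.

Step 2: Apply extended Euclidean algorithm to find gcd.
We find integers such that 2*x0 + 2*y0 = 2

Step 3: Scale the particular solution.
Multiply by 10/2 = 5:
s = 0, t = 5

Step 4: Verify.
2*(0) + 2*(5) = 10 = 10 ✓

s = 0, t = 5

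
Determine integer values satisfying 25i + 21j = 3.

Step 1: Check solvability.
gcd(25, 21) = 1
Since 1 divides 3, solutions exist.

Step 2: Apply extended Euclidean algorithm to find gcd.
We find integers such that 25*x0 + 21*y0 = 1

Step 3: Scale the particular solution.
Multiply by 3/1 = 3:
i = -15, j = 18

Step 4: Verify.
25*(-15) + 21*(18) = 3 = 3 ✓

i = -15, j = 18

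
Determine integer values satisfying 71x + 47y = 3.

Step 1: Check solvability.
gcd(71, 47) = 1
Since 1 divides 3, solutions exist.

Step 2: Apply extended Euclidean algorithm to find gcd.
We find integers such that 71*x0 + 47*y0 = 1

Step 3: Scale the particular solution.
Multiply by 3/1 = 3:
x = 6, y = -9

Step 4: Verify.
71*(6) + 47*(-9) = 3 = 3 ✓

x = 6, y = -9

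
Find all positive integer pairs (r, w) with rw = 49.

The positive divisors of 49 are: 1, 7, 49.
Each divisor d gives the pair (d, 49/d):
(1, 49), (7, 7), (49, 1)

(1, 49), (7, 7), (49, 1)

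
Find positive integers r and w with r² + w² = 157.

We need to find integers r, w > 0 such that r² + w² = 157.
Trying r = 6: w² = 157 - 6² = 157 - 36 = 121
w = 11
Check: 6² + 11² = 36 + 121 = 157 ✓

157 = 6² + 11²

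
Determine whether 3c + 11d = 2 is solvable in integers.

Step 1: Compute gcd(3, 11).
gcd(3, 11) = 1

Step 2: Check divisibility.
Does 1 divide 2? 2 = 1 x 2, so yes.

By the theorem on linear Diophantine equations, 3c + 11d = 2 has integer solutions if and only if gcd(3, 11) divides 2. Since 1 | 2, solutions exist.

Yes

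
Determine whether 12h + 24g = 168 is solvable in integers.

Step 1: Compute gcd(12, 24).
gcd(12, 24) = 12

Step 2: Check divisibility.
Does 12 divide 168? 168 = 12 x 14, so yes.

By the theorem on linear Diophantine equations, 12h + 24g = 168 has integer solutions if and only if gcd(12, 24) divides 168. Since 12 | 168, solutions exist.

Yes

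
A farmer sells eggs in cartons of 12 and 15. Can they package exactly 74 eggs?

We need non-negative a, b with 12a + 15b = 74.
gcd(12, 15) = 3, and 3 does not divide 74.
No integer solutions exist.

No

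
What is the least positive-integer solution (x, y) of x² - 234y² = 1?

We seek the smallest positive integers (x, y) with x² - 234y² = 1, i.e., x² = 234y² + 1.
Try successive y values:
y = 1: x² = 234·1² + 1 = 235, not a perfect square
y = 2: x² = 234·2² + 1 = 937, not a perfect square
y = 3: x² = 234·3² + 1 = 2107, not a perfect square
... continuing the search (or via continued fractions) ...
y = 340: x² = 234·340² + 1 = 27050401, x = 5201 ✓

Verify: 5201² - 234·340² = 27050401 - 27050400 = 1 ✓

x = 5201, y = 340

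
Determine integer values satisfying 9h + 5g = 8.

Step 1: Check solvability.
gcd(9, 5) = 1
Since 1 divides 8, solutions exist.

Step 2: Apply extended Euclidean algorithm to find gcd.
We find integers such that 9*x0 + 5*y0 = 1

Step 3: Scale the particular solution.
Multiply by 8/1 = 8:
h = -8, g = 16

Step 4: Verify.
9*(-8) + 5*(16) = 8 = 8 ✓

h = -8, g = 16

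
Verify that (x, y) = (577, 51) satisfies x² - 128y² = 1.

Compute x² = 577² = 332929
Compute 128y² = 128·51² = 128·2601 = 332928
x² - 128y² = 332929 - 332928 = 1
Since this equals 1, (577, 51) is a solution.

Yes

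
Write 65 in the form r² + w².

We need to find integers r, w > 0 such that r² + w² = 65.
Trying r = 1: w² = 65 - 1² = 65 - 1 = 64
w = 8
Check: 1² + 8² = 1 + 64 = 65 ✓

65 = 1² + 8²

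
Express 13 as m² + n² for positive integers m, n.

We need to find integers m, n > 0 such that m² + n² = 13.
Trying m = 2: n² = 13 - 2² = 13 - 4 = 9
n = 3
Check: 2² + 3² = 4 + 9 = 13 ✓

13 = 2² + 3²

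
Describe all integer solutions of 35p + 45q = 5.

Step 1: Compute gcd(35, 45) = 5.
Since 5 divides 5, solutions exist.

Step 2: Find a particular solution using extended Euclidean algorithm.
We get p₀ = 4, q₀ = -3.
Check: 35*4 + 45*-3 = 5 = 5 ✓

Step 3: Write the general solution.
p = 4 + (45/5)t = 4 + 9t
q = -3 - (35/5)t = -3 - 7t
for any integer t.

p = 4 + 9t, q = -3 - 7t for integer t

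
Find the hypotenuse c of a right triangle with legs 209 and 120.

c² = a² + b² = 209² + 120² = 43681 + 14400 = 58081
c = 241

241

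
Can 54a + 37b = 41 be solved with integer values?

Step 1: Compute gcd(54, 37).
gcd(54, 37) = 1

Step 2: Check divisibility.
Does 1 divide 41? 41 = 1 x 41, so yes.

By the theorem on linear Diophantine equations, 54a + 37b = 41 has integer solutions if and only if gcd(54, 37) divides 41. Since 1 | 41, solutions exist.

Yes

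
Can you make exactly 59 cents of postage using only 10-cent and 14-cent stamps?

We need non-negative x, y with 10x + 14y = 59.
gcd(10, 14) = 2, and 2 does not divide 59.
No integer solutions exist, so certainly no non-negative ones.

No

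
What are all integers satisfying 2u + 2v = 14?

Step 1: Compute gcd(2, 2) = 2.
Since 2 divides 14, solutions exist.

Step 2: Find a particular solution using extended Euclidean algorithm.
We get u₀ = 0, v₀ = 7.
Check: 2*0 + 2*7 = 14 = 14 ✓

Step 3: Write the general solution.
u = 0 + (2/2)t = 0 + 1t
v = 7 - (2/2)t = 7 - 1t
for any integer t.

u = 0 + 1t, v = 7 - 1t for integer t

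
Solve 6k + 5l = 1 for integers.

Step 1: Check solvability.
gcd(6, 5) = 1
Since 1 divides 1, solutions exist.

Step 2: Apply extended Euclidean algorithm to find gcd.
We find integers such that 6*x0 + 5*y0 = 1

Step 3: Scale the particular solution.
Multiply by 1/1 = 1:
k = 1, l = -1

Step 4: Verify.
6*(1) + 5*(-1) = 1 = 1 ✓

k = 1, l = -1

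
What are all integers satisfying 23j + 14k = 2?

Step 1: Compute gcd(23, 14) = 1.
Since 1 divides 2, solutions exist.

Step 2: Find a particular solution using extended Euclidean algorithm.
We get j₀ = -6, k₀ = 10.
Check: 23*-6 + 14*10 = 2 = 2 ✓

Step 3: Write the general solution.
j = -6 + (14/1)t = -6 + 14t
k = 10 - (23/1)t = 10 - 23t
for any integer t.

j = -6 + 14t, k = 10 - 23t for integer t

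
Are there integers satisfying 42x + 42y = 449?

Step 1: Compute gcd(42, 42).
gcd(42, 42) = 42

Step 2: Check divisibility.
Does 42 divide 449? 449 = 42 x 10 + 29, so no.

By the theorem on linear Diophantine equations, 42x + 42y = 449 has integer solutions if and only if gcd(42, 42) divides 449. Since 42 does not divide 449, no solutions exist.

No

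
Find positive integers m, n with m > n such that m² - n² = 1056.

Factor: m² - n² = (m+n)(m-n) = 1056.
We need two factors of 1056 with the same parity.
Use m+n = 528 and m-n = 2 (product 528·2 = 1056).
Adding: 2m = 530, so m = 265.
Subtracting: 2n = 526, so n = 263.
Check: 265² - 263² = 70225 - 69169 = 1056 ✓

m = 265, n = 263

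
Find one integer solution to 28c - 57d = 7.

Step 1: Check solvability.
gcd(28, 57) = 1
Since 1 divides 7, solutions exist.

Step 2: Apply extended Euclidean algorithm to find gcd.
We find integers such that 28*x0 + 57*y0 = 1

Step 3: Scale the particular solution.
Multiply by 7/1 = 7:
c = -14, d = -7

Step 4: Verify.
28*(-14) - 57*(-7) = 7 = 7 ✓

c = -14, d = -7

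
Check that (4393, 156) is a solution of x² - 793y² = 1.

Compute x² = 4393² = 19298449
Compute 793y² = 793·156² = 793·24336 = 19298448
x² - 793y² = 19298449 - 19298448 = 1
Since this equals 1, (4393, 156) is a solution.

Yes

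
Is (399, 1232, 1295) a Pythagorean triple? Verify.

Compute a² + b² = 399² + 1232² = 159201 + 1517824 = 1677025
Compute c² = 1295² = 1677025
Since 1677025 = 1677025, confirmed.

Yes, it is a Pythagorean triple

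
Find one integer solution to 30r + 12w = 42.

Step 1: Check solvability.
gcd(30, 12) = 6
Since 6 divides 42, solutions exist.

Step 2: Apply extended Euclidean algorithm to find gcd.
We find integers such that 30*x0 + 12*y0 = 6

Step 3: Scale the particular solution.
Multiply by 42/6 = 7:
r = 7, w = -14

Step 4: Verify.
30*(7) + 12*(-14) = 42 = 42 ✓

r = 7, w = -14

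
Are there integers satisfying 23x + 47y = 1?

Step 1: Compute gcd(23, 47).
gcd(23, 47) = 1

Step 2: Check divisibility.
Does 1 divide 1? 1 = 1 x 1, so yes.

By the theorem on linear Diophantine equations, 23x + 47y = 1 has integer solutions if and only if gcd(23, 47) divides 1. Since 1 | 1, solutions exist.

Yes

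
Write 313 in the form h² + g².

We need to find integers h, g > 0 such that h² + g² = 313.
Trying h = 12: g² = 313 - 12² = 313 - 144 = 169
g = 13
Check: 12² + 13² = 144 + 169 = 313 ✓

313 = 12² + 13²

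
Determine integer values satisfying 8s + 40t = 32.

Step 1: Check solvability.
gcd(8, 40) = 8
Since 8 divides 32, solutions exist.

Step 2: Apply extended Euclidean algorithm to find gcd.
We find integers such that 8*x0 + 40*y0 = 8

Step 3: Scale the particular solution.
Multiply by 32/8 = 4:
s = 4, t = 0

Step 4: Verify.
8*(4) + 40*(0) = 32 = 32 ✓

s = 4, t = 0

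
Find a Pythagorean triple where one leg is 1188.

We need the other leg and hypotenuse such that 1188² + x² = c².
Take x = 245, c = 1213: 1188² + 245² = 1411344 + 60025 = 1471369 = 1213² ✓
Triple: (245, 1188, 1213)

(245, 1188, 1213)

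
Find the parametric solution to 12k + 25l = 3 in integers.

Step 1: Compute gcd(12, 25) = 1.
Since 1 divides 3, solutions exist.

Step 2: Find a particular solution using extended Euclidean algorithm.
We get k₀ = -6, l₀ = 3.
Check: 12*-6 + 25*3 = 3 = 3 ✓

Step 3: Write the general solution.
k = -6 + (25/1)t = -6 + 25t
l = 3 - (12/1)t = 3 - 12t
for any integer t.

k = -6 + 25t, l = 3 - 12t for integer t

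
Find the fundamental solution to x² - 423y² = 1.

We seek the smallest positive integers (x, y) with x² - 423y² = 1, i.e., x² = 423y² + 1.
Try successive y values:
y = 1: x² = 423·1² + 1 = 424, not a perfect square
y = 2: x² = 423·2² + 1 = 1693, not a perfect square
y = 3: x² = 423·3² + 1 = 3808, not a perfect square
... continuing the search (or via continued fractions) ...
y = 224: x² = 423·224² + 1 = 21224449, x = 4607 ✓

Verify: 4607² - 423·224² = 21224449 - 21224448 = 1 ✓

x = 4607, y = 224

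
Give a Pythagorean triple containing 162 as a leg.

We need the other leg and hypotenuse such that 162² + x² = c².
Take x = 2184, c = 2190: 162² + 2184² = 26244 + 4769856 = 4796100 = 2190² ✓
Triple: (162, 2184, 2190)

(162, 2184, 2190)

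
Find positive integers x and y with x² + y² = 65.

We need to find integers x, y > 0 such that x² + y² = 65.
Trying x = 1: y² = 65 - 1² = 65 - 1 = 64
y = 8
Check: 1² + 8² = 1 + 64 = 65 ✓

65 = 1² + 8²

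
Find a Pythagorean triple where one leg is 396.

We need the other leg and hypotenuse such that 396² + x² = c².
Take x = 203, c = 445: 396² + 203² = 156816 + 41209 = 198025 = 445² ✓
Triple: (203, 396, 445)

(203, 396, 445)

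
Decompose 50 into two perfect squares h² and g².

We need to find integers h, g > 0 such that h² + g² = 50.
Trying h = 1: g² = 50 - 1² = 50 - 1 = 49
g = 7
Check: 1² + 7² = 1 + 49 = 50 ✓

50 = 1² + 7²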